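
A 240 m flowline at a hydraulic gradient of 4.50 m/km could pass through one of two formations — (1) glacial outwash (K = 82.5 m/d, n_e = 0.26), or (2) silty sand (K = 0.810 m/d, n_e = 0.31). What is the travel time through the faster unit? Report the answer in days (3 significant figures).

168 days

Unit 1 (glacial outwash): v = 82.5×0.0045/0.26 = 1.428 m/d, t = 240/1.428 = 168.1 d
Unit 2 (silty sand): v = 0.810×0.0045/0.31 = 0.01176 m/d, t = 240/0.01176 = 20410 d
Faster unit: t = 168 d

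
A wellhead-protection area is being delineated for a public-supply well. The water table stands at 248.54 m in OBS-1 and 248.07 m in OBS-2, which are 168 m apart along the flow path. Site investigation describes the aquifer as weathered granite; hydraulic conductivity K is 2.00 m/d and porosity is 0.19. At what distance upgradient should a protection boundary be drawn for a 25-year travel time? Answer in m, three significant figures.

Hydraulic gradient i = (248.54 − 248.07) / 168 = 0.47 / 168 = 0.002798
q = Ki = 2.00 × 0.002798 = 0.005595 m/d
v = Ki/n = 2.00·0.002798/0.19 = 0.02945 m/d
T = 25 yr × 365 = 9125 d
L = v × T = 0.02945 × 9125 = 268.7 m

269 m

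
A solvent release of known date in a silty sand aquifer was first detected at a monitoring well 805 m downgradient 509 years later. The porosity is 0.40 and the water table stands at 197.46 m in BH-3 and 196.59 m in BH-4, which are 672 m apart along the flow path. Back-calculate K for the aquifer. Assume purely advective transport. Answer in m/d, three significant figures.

1.34 m/d

Hydraulic gradient i = (197.46 − 196.59) / 672 = 0.87 / 672 = 0.001295
t = 509 years = 185800 d
v = L / t = 805 / 185800 = 0.004333 m/d
K = v · n / i = 0.004333 × 0.40 / 0.001295 = 1.34 m/d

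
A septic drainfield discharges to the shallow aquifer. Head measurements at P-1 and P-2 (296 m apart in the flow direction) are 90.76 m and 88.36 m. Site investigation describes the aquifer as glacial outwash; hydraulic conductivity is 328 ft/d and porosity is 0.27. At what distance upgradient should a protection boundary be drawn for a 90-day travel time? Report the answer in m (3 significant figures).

Hydraulic gradient i = (90.76 − 88.36) / 296 = 2.40 / 296 = 0.008108
K = 328 ft/d × 0.3048 = 99.97 m/d
Specific discharge q = 99.97 × 0.008108 = 0.8106 m/d
Seepage velocity v = q / n = 0.8106 / 0.27 = 3.002 m/d
L = v × T = 3.002 × 90 = 270.2 m

270 m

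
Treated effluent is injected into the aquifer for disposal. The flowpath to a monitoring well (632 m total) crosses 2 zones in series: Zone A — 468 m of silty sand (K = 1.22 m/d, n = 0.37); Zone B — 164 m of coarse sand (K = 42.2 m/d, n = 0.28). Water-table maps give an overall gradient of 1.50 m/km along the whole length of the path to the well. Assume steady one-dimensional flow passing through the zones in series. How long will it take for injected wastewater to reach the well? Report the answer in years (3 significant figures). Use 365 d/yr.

245 years

For zones in series the flux q is common to all zones; the equivalent conductivity is the harmonic (thickness-weighted) mean, K_eq = L_total / Σ(L_j/K_j).
Σ(L/K) = 468/1.22 + 164/42.2 = 383.6 + 3.886 = 387.5 d
K_eq = L_total / Σ(L/K) = 632 / 387.5 = 1.631 m/d
q = K_eq · i = 1.631 × 0.0015 = 0.002446 m/d (same in every zone)
Zone A: v = q/n = 0.002446/0.37 = 0.006612 m/d → t_A = 468/0.006612 = 70780 d
Zone B: v = q/n = 0.002446/0.28 = 0.008737 m/d → t_B = 164/0.008737 = 18770 d
Total t = 70780 + 18770 = 89550 d
   = 89550 / 365 = 245 yr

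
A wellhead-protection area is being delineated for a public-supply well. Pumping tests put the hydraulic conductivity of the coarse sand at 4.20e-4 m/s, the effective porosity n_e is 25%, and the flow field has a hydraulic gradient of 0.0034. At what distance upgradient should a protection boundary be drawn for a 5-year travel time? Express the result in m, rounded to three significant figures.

K = 4.20e-4 m/s × 86400 s/d = 36.29 m/d
Specific discharge q = 36.29 × 0.0034 = 0.1234 m/d
v_s = q/n_e = 0.1234/0.25 = 0.4935 m/d
T = 5 yr × 365 = 1825 d
L = v × T = 0.4935 × 1825 = 900.7 m

901 m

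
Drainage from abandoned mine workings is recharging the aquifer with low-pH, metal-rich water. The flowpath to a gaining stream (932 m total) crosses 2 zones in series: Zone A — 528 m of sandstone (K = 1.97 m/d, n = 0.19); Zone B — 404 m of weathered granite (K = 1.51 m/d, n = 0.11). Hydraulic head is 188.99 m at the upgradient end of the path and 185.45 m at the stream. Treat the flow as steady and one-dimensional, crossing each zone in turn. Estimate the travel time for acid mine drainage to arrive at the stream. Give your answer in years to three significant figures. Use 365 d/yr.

60.0 years

Total head drop ΔH = 188.99 − 185.45 = 3.54 m
Continuity: the same q passes through each zone, so ΔH = q·Σ(L_j/K_j) — the zones act as resistances in series.
Σ(L/K) = 528/1.97 + 404/1.51 = 268.0 + 267.5 = 535.6 d
q = ΔH / Σ(L/K) = 3.54 / 535.6 = 0.006610 m/d (same in every zone)
Zone A: v = q/n = 0.006610/0.19 = 0.03479 m/d → t_A = 528/0.03479 = 15180 d
Zone B: v = q/n = 0.006610/0.11 = 0.06009 m/d → t_B = 404/0.06009 = 6723 d
Total t = 15180 + 6723 = 21900 d
   = 21900 / 365 = 60.0 yr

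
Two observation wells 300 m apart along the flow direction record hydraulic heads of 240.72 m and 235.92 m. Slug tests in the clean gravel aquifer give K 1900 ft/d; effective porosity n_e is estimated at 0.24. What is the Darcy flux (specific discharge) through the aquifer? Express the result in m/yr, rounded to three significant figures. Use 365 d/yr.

3380 m/yr

Hydraulic gradient i = (240.72 − 235.92) / 300 = 4.80 / 300 = 0.01600
K = 1900 ft/d × 0.3048 = 579.1 m/d
Darcy flux q = K·i = 579.1 × 0.01600 = 9.266 m/d
   = 9.266 × 365 = 3380 m/yr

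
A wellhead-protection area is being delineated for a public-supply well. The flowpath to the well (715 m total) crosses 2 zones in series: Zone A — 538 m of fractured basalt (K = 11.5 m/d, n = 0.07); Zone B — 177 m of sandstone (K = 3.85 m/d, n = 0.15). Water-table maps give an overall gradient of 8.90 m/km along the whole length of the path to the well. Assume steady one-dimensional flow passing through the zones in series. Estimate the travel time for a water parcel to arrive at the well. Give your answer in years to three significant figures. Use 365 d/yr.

2.56 years

Continuity: the same q passes through each zone, so ΔH = q·Σ(L_j/K_j) — the zones act as resistances in series.
Σ(L/K) = 538/11.5 + 177/3.85 = 46.78 + 45.97 = 92.76 d
K_eq = L_total / Σ(L/K) = 715 / 92.76 = 7.708 m/d
q = K_eq · i = 7.708 × 0.0089 = 0.06860 m/d (same in every zone)
Zone A: v = q/n = 0.06860/0.07 = 0.9801 m/d → t_A = 538/0.9801 = 548.9 d
Zone B: v = q/n = 0.06860/0.15 = 0.4574 m/d → t_B = 177/0.4574 = 387.0 d
Total t = 548.9 + 387.0 = 935.9 d
   = 935.9 / 365 = 2.56 yr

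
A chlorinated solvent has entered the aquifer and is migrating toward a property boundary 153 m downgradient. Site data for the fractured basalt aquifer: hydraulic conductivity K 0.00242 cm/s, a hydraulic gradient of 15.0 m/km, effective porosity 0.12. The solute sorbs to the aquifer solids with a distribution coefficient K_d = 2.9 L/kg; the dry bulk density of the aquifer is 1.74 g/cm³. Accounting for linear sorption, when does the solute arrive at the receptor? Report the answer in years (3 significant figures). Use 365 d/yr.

69.0 years

K = 0.00242 cm/s × 864 = 2.091 m/d
Darcy flux q = K·i = 2.091 × 0.015 = 0.03136 m/d
v = Ki/n = 2.091·0.015/0.12 = 0.2614 m/d
Retardation R = 1 + ρ_b·K_d/n = 1 + 1.74×2.9/0.12 = 43.05
Contaminant velocity v_c = v/R = 0.2614/43.05 = 0.006071 m/d
t = L/v_c = 153/0.006071 = 25200 d
   = 25200/365 = 69.0 yr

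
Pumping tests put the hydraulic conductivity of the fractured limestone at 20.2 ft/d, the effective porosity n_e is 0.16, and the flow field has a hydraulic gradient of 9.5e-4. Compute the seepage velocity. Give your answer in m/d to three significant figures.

0.0366 m/d

K = 20.2 ft/d × 0.3048 = 6.157 m/d
Darcy flux q = K·i = 6.157 × 9.5e-4 = 0.005849 m/d
Seepage velocity v = q / n = 0.005849 / 0.16 = 0.03656 m/d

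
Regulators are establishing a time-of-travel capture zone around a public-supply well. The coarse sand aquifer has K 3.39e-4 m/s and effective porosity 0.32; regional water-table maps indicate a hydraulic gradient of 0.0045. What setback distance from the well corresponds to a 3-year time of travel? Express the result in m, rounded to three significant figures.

451 m

K = 3.39e-4 m/s × 86400 s/d = 29.29 m/d
Darcy flux q = K·i = 29.29 × 0.0045 = 0.1318 m/d
v = Ki/n = 29.29·0.0045/0.32 = 0.4119 m/d
T = 3 yr × 365 = 1095 d
L = v × T = 0.4119 × 1095 = 451.0 m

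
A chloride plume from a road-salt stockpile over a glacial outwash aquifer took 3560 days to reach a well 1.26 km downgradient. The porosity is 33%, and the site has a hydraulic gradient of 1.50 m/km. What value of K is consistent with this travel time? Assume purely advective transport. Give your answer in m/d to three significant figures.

77.9 m/d

L = 1.26 km = 1260 m
v = L / t = 1260 / 3560 = 0.3539 m/d
K = v · n / i = 0.3539 × 0.33 / 0.0015 = 77.9 m/d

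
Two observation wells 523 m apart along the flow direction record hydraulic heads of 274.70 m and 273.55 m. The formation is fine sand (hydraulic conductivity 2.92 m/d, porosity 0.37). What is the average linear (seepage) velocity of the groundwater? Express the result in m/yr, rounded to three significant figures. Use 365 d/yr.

Hydraulic gradient i = (274.70 − 273.55) / 523 = 1.15 / 523 = 0.002199
q = Ki = 2.92 × 0.002199 = 0.006421 m/d
v = Ki/n = 2.92·0.002199/0.37 = 0.01735 m/d
   = 0.01735 × 365 = 6.33 m/yr

6.33 m/yr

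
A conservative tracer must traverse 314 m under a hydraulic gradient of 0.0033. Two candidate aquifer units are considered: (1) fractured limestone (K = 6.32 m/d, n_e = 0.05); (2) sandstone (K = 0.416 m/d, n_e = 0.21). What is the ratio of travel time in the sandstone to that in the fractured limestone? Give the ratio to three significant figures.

63.8

Unit 1 (fractured limestone): v = 6.32×0.0033/0.05 = 0.4171 m/d, t = 314/0.4171 = 752.8 d
Unit 2 (sandstone): v = 0.416×0.0033/0.21 = 0.006537 m/d, t = 314/0.006537 = 48030 d
t(sandstone) / t(fractured limestone) = 48030/752.8 = 63.8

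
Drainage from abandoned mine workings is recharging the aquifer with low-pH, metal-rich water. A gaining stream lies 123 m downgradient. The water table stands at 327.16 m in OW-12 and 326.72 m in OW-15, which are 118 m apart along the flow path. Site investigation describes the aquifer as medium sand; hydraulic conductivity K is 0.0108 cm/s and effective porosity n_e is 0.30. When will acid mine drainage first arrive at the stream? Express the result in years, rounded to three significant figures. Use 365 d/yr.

Hydraulic gradient i = (327.16 − 326.72) / 118 = 0.44 / 118 = 0.003729
K = 0.0108 cm/s × 864 = 9.331 m/d
Specific discharge q = 9.331 × 0.003729 = 0.03479 m/d
Average linear velocity = 0.03479 / 0.30 = 0.1160 m/d
t = L / v = 123 / 0.1160 = 1061 d
   = 1061 / 365 = 2.91 yr

2.91 years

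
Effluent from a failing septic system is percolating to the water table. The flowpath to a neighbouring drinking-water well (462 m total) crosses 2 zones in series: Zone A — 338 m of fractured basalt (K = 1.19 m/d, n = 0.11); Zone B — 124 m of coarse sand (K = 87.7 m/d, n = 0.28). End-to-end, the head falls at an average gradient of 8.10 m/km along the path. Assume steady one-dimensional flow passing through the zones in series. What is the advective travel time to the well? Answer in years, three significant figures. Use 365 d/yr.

15.0 years

For zones in series the flux q is common to all zones; the equivalent conductivity is the harmonic (thickness-weighted) mean, K_eq = L_total / Σ(L_j/K_j).
Σ(L/K) = 338/1.19 + 124/87.7 = 284.0 + 1.414 = 285.4 d
K_eq = L_total / Σ(L/K) = 462 / 285.4 = 1.619 m/d
q = K_eq · i = 1.619 × 0.0081 = 0.01311 m/d (same in every zone)
Zone A: v = q/n = 0.01311/0.11 = 0.1192 m/d → t_A = 338/0.1192 = 2836 d
Zone B: v = q/n = 0.01311/0.28 = 0.04682 m/d → t_B = 124/0.04682 = 2648 d
Total t = 2836 + 2648 = 5484 d
   = 5484 / 365 = 15.0 yr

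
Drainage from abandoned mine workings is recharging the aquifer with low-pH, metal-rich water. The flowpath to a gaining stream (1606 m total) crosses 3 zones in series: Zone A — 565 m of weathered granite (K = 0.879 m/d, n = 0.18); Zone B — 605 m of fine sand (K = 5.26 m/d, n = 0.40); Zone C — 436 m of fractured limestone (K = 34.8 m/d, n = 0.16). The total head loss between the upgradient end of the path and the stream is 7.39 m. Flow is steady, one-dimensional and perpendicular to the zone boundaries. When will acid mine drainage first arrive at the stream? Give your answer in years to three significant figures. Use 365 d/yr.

118 years

Steady 1-D flow in series ⇒ the Darcy flux q is identical in every zone and the zone head losses add (resistances L/K in series).
Σ(L/K) = 565/0.879 + 605/5.26 + 436/34.8 = 642.8 + 115.0 + 12.53 = 770.3 d
q = ΔH / Σ(L/K) = 7.39 / 770.3 = 0.009593 m/d (same in every zone)
Zone A: v = q/n = 0.009593/0.18 = 0.05330 m/d → t_A = 565/0.05330 = 10600 d
Zone B: v = q/n = 0.009593/0.40 = 0.02398 m/d → t_B = 605/0.02398 = 25230 d
Zone C: v = q/n = 0.009593/0.16 = 0.05996 m/d → t_C = 436/0.05996 = 7272 d
Total t = 10600 + 25230 + 7272 = 43100 d
   = 43100 / 365 = 118 yr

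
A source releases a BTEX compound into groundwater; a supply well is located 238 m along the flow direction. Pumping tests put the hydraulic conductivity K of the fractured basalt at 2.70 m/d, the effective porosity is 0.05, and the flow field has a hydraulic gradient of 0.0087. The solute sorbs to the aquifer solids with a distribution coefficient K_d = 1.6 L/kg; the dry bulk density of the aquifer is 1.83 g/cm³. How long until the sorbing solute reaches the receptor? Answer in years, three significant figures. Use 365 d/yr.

Darcy flux q = K·i = 2.70 × 0.0087 = 0.02349 m/d
v_s = q/n_e = 0.02349/0.05 = 0.4698 m/d
Retardation R = 1 + ρ_b·K_d/n = 1 + 1.83×1.6/0.05 = 59.56
Contaminant velocity v_c = v/R = 0.4698/59.56 = 0.007888 m/d
t = L/v_c = 238/0.007888 = 30170 d
   = 30170/365 = 82.7 yr

82.7 years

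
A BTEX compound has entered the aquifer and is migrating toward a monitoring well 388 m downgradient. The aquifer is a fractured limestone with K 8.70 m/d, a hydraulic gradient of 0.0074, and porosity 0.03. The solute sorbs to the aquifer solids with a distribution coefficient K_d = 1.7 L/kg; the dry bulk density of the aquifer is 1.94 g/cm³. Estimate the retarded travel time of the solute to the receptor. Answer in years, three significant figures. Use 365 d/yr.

q = Ki = 8.70 × 0.0074 = 0.06438 m/d
Seepage velocity v = q / n = 0.06438 / 0.03 = 2.146 m/d
Retardation R = 1 + ρ_b·K_d/n = 1 + 1.94×1.7/0.03 = 110.9
Contaminant velocity v_c = v/R = 2.146/110.9 = 0.01934 m/d
t = L/v_c = 388/0.01934 = 20060 d
   = 20060/365 = 55.0 yr

55.0 years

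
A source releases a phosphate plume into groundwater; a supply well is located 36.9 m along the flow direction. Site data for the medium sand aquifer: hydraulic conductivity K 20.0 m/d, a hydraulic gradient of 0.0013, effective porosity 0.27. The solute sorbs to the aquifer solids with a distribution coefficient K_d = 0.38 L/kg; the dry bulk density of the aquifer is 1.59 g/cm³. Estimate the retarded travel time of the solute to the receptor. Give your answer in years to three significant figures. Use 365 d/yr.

3.40 years

Darcy flux q = K·i = 20.0 × 0.0013 = 0.02600 m/d
Average linear velocity = 0.02600 / 0.27 = 0.09630 m/d
Retardation R = 1 + ρ_b·K_d/n = 1 + 1.59×0.38/0.27 = 3.238
Contaminant velocity v_c = v/R = 0.09630/3.238 = 0.02974 m/d
t = L/v_c = 36.9/0.02974 = 1241 d
   = 1241/365 = 3.40 yr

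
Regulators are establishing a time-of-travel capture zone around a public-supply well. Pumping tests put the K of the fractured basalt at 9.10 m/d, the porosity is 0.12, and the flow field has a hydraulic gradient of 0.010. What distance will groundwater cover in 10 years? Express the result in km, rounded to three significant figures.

2.77 km

Specific discharge q = 9.10 × 0.010 = 0.09100 m/d
Average linear velocity = 0.09100 / 0.12 = 0.7583 m/d
T = 10 yr × 365 = 3650 d
L = v × T = 0.7583 × 3650 = 2768 m
   = 2.77 km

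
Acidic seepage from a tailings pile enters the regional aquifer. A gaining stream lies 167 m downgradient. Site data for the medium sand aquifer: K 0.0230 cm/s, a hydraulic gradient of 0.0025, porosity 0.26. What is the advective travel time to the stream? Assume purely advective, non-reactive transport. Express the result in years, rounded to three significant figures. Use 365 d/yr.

K = 0.0230 cm/s × 864 = 19.87 m/d
Specific discharge q = 19.87 × 0.0025 = 0.04968 m/d
Average linear velocity = 0.04968 / 0.26 = 0.1911 m/d
t = L / v = 167 / 0.1911 = 874.0 d
   = 874.0 / 365 = 2.39 yr

2.39 years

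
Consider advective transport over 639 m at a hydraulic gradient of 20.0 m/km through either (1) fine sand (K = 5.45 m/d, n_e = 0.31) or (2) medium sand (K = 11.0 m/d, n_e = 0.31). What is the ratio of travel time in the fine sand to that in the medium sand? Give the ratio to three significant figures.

Unit 1 (fine sand): v = 5.45×0.020/0.31 = 0.3516 m/d, t = 639/0.3516 = 1817 d
Unit 2 (medium sand): v = 11.0×0.020/0.31 = 0.7097 m/d, t = 639/0.7097 = 900.4 d
t(fine sand) / t(medium sand) = 1817/900.4 = 2.02

2.02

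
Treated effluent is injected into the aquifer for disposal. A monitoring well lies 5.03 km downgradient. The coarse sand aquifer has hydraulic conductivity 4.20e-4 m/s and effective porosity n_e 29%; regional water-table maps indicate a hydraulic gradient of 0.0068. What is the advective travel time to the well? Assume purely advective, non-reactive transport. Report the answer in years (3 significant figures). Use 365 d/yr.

K = 4.20e-4 m/s × 86400 s/d = 36.29 m/d
q = Ki = 36.29 × 0.0068 = 0.2468 m/d
Seepage velocity v = q / n = 0.2468 / 0.29 = 0.8509 m/d
L = 5.03 km = 5030 m
t = L / v = 5030 / 0.8509 = 5911 d
   = 5911 / 365 = 16.2 yr

16.2 years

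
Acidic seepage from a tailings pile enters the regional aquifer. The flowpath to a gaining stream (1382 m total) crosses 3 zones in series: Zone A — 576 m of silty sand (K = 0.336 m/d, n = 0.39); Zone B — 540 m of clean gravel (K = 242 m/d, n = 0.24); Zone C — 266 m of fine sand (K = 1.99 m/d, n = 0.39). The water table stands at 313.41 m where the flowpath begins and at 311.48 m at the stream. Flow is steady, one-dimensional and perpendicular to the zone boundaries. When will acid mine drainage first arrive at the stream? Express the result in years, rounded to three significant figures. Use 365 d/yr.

1200 years

Total head drop ΔH = 313.41 − 311.48 = 1.93 m
Steady 1-D flow in series ⇒ the Darcy flux q is identical in every zone and the zone head losses add (resistances L/K in series).
Σ(L/K) = 576/0.336 + 540/242 + 266/1.99 = 1714 + 2.231 + 133.7 = 1850 d
q = ΔH / Σ(L/K) = 1.93 / 1850 = 0.001043 m/d (same in every zone)
Zone A: v = q/n = 0.001043/0.39 = 0.002675 m/d → t_A = 576/0.002675 = 215400 d
Zone B: v = q/n = 0.001043/0.24 = 0.004346 m/d → t_B = 540/0.004346 = 124200 d
Zone C: v = q/n = 0.001043/0.39 = 0.002675 m/d → t_C = 266/0.002675 = 99450 d
Total t = 215400 + 124200 + 99450 = 439000 d
   = 439000 / 365 = 1200 yr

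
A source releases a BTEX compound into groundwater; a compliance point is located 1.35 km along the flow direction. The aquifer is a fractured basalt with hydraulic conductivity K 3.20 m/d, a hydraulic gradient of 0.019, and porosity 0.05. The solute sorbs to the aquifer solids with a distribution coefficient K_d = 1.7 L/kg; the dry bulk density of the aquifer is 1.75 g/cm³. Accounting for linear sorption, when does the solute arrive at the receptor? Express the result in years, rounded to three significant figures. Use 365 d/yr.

184 years

Darcy flux q = K·i = 3.20 × 0.019 = 0.06080 m/d
Seepage velocity v = q / n = 0.06080 / 0.05 = 1.216 m/d
Retardation R = 1 + ρ_b·K_d/n = 1 + 1.75×1.7/0.05 = 60.50
Contaminant velocity v_c = v/R = 1.216/60.50 = 0.02010 m/d
L = 1.35 km = 1350 m
t = L/v_c = 1350/0.02010 = 67170 d
   = 67170/365 = 184 yr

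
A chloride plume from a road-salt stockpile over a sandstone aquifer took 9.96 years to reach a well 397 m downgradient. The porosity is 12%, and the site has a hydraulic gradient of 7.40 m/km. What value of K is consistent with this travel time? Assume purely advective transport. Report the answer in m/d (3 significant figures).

t = 9.96 years = 3635 d
v = L / t = 397 / 3635 = 0.1092 m/d
K = v · n / i = 0.1092 × 0.12 / 0.0074 = 1.77 m/d

1.77 m/d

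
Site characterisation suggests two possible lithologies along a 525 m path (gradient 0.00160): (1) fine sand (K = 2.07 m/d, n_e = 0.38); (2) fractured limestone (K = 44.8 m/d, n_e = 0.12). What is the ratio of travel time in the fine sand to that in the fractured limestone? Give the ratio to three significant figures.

68.5

Unit 1 (fine sand): v = 2.07×0.0016/0.38 = 0.008716 m/d, t = 525/0.008716 = 60240 d
Unit 2 (fractured limestone): v = 44.8×0.0016/0.12 = 0.5973 m/d, t = 525/0.5973 = 878.9 d
t(fine sand) / t(fractured limestone) = 60240/878.9 = 68.5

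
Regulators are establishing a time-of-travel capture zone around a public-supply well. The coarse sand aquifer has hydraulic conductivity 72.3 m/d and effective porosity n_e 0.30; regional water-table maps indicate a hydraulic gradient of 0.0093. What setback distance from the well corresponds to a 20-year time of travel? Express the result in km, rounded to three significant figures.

q = Ki = 72.3 × 0.0093 = 0.6724 m/d
v_s = q/n_e = 0.6724/0.30 = 2.241 m/d
T = 20 yr × 365 = 7300 d
L = v × T = 2.241 × 7300 = 16360 m
   = 16.4 km

16.4 km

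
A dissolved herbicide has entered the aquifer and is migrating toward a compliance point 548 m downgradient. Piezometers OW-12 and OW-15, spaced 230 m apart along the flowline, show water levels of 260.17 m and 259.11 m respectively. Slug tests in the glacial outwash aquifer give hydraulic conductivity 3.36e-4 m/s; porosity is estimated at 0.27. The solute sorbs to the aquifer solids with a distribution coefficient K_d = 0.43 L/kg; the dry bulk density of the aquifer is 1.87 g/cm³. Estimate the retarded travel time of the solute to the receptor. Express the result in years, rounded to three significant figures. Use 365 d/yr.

Hydraulic gradient i = (260.17 − 259.11) / 230 = 1.06 / 230 = 0.004609
K = 3.36e-4 m/s × 86400 s/d = 29.03 m/d
Specific discharge q = 29.03 × 0.004609 = 0.1338 m/d
v_s = q/n_e = 0.1338/0.27 = 0.4955 m/d
Retardation R = 1 + ρ_b·K_d/n = 1 + 1.87×0.43/0.27 = 3.978
Contaminant velocity v_c = v/R = 0.4955/3.978 = 0.1246 m/d
t = L/v_c = 548/0.1246 = 4399 d
   = 4399/365 = 12.1 yr

12.1 years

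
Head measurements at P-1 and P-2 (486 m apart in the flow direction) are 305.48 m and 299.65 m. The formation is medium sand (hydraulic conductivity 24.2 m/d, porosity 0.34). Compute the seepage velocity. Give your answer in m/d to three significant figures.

0.854 m/d

Hydraulic gradient i = (305.48 − 299.65) / 486 = 5.83 / 486 = 0.01200
q = Ki = 24.2 × 0.01200 = 0.2903 m/d
v_s = q/n_e = 0.2903/0.34 = 0.8538 m/d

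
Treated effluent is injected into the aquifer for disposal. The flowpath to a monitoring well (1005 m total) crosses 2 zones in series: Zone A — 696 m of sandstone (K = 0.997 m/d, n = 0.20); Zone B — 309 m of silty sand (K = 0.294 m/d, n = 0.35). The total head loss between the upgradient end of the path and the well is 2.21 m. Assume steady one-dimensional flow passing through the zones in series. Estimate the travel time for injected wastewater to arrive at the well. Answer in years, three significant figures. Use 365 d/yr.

536 years

Steady 1-D flow in series ⇒ the Darcy flux q is identical in every zone and the zone head losses add (resistances L/K in series).
Σ(L/K) = 696/0.997 + 309/0.294 = 698.1 + 1051 = 1749 d
q = ΔH / Σ(L/K) = 2.21 / 1749 = 0.001263 m/d (same in every zone)
Zone A: v = q/n = 0.001263/0.20 = 0.006317 m/d → t_A = 696/0.006317 = 110200 d
Zone B: v = q/n = 0.001263/0.35 = 0.003610 m/d → t_B = 309/0.003610 = 85600 d
Total t = 110200 + 85600 = 195800 d
   = 195800 / 365 = 536 yr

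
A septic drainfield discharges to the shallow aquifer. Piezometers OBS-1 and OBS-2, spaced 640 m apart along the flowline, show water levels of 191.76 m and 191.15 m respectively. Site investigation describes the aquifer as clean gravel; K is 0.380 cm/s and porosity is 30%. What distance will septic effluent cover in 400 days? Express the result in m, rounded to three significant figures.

417 m

Hydraulic gradient i = (191.76 − 191.15) / 640 = 0.61 / 640 = 9.531e-4
K = 0.380 cm/s × 864 = 328.3 m/d
Darcy flux q = K·i = 328.3 × 9.531e-4 = 0.3129 m/d
v_s = q/n_e = 0.3129/0.30 = 1.043 m/d
L = v × T = 1.043 × 400 = 417.2 m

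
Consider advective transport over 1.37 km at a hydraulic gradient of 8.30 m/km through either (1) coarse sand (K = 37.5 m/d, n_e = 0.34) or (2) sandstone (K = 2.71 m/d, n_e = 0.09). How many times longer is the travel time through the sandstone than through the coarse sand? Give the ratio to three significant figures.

3.66

Unit 1 (coarse sand): v = 37.5×0.0083/0.34 = 0.9154 m/d, t = 1370/0.9154 = 1497 d
Unit 2 (sandstone): v = 2.71×0.0083/0.09 = 0.2499 m/d, t = 1370/0.2499 = 5482 d
t(sandstone) / t(coarse sand) = 5482/1497 = 3.66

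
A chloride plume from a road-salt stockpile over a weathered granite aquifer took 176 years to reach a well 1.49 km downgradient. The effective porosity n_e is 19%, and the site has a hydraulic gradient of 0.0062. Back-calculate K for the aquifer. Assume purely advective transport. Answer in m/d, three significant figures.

t = 176 years = 64240 d
L = 1.49 km = 1490 m
v = L / t = 1490 / 64240 = 0.02319 m/d
K = v · n / i = 0.02319 × 0.19 / 0.0062 = 0.711 m/d

0.711 m/d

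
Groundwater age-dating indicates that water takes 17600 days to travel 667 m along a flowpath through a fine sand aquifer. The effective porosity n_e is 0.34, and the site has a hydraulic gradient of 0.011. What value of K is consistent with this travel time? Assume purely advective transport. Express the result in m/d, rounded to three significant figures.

v = L / t = 667 / 17600 = 0.03790 m/d
K = v · n / i = 0.03790 × 0.34 / 0.011 = 1.17 m/d

1.17 m/d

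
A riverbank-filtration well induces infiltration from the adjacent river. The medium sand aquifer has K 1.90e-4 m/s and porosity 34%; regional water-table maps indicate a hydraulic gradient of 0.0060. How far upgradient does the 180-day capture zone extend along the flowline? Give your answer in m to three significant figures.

52.1 m

K = 1.90e-4 m/s × 86400 s/d = 16.42 m/d
q = Ki = 16.42 × 0.0060 = 0.09850 m/d
v = Ki/n = 16.42·0.0060/0.34 = 0.2897 m/d
L = v × T = 0.2897 × 180 = 52.14 m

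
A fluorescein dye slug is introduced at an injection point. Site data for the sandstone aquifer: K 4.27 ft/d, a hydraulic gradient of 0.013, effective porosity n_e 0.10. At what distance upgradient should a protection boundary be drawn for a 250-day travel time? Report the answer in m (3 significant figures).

42.3 m

K = 4.27 ft/d × 0.3048 = 1.301 m/d
Specific discharge q = 1.301 × 0.013 = 0.01692 m/d
v_s = q/n_e = 0.01692/0.10 = 0.1692 m/d
L = v × T = 0.1692 × 250 = 42.30 m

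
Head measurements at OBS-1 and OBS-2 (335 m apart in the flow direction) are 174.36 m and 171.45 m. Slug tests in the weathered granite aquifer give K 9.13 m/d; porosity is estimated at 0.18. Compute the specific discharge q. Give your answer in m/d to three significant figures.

Hydraulic gradient i = (174.36 − 171.45) / 335 = 2.91 / 335 = 0.008687
q = Ki = 9.13 × 0.008687 = 0.07931 m/d

0.0793 m/d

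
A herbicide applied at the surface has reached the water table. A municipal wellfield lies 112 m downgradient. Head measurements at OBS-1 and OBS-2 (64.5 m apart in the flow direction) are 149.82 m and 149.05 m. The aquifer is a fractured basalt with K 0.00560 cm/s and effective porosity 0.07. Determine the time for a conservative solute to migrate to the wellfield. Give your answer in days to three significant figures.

Hydraulic gradient i = (149.82 − 149.05) / 64.5 = 0.77 / 64.5 = 0.01194
K = 0.00560 cm/s × 864 = 4.838 m/d
q = Ki = 4.838 × 0.01194 = 0.05776 m/d
v = Ki/n = 4.838·0.01194/0.07 = 0.8252 m/d
t = L / v = 112 / 0.8252 = 135.7 d

136 days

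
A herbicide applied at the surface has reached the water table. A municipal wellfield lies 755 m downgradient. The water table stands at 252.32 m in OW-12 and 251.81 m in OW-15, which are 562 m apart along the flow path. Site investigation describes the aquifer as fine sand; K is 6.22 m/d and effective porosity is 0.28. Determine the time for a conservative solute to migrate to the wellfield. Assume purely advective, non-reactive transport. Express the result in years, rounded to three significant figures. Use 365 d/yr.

Hydraulic gradient i = (252.32 − 251.81) / 562 = 0.51 / 562 = 9.075e-4
q = Ki = 6.22 × 9.075e-4 = 0.005644 m/d
v = Ki/n = 6.22·9.075e-4/0.28 = 0.02016 m/d
t = L / v = 755 / 0.02016 = 37450 d
   = 37450 / 365 = 103 yr

103 years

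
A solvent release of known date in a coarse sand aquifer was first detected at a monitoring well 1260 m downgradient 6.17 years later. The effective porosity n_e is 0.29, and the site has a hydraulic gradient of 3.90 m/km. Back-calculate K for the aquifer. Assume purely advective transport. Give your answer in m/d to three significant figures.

41.6 m/d

t = 6.17 years = 2252 d
v = L / t = 1260 / 2252 = 0.5595 m/d
K = v · n / i = 0.5595 × 0.29 / 0.0039 = 41.6 m/d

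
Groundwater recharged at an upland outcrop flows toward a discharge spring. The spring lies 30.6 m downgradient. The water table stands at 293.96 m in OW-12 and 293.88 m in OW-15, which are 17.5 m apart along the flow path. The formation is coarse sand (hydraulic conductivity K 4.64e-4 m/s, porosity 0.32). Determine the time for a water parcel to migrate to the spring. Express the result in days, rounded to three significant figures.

53.4 days

Hydraulic gradient i = (293.96 − 293.88) / 17.5 = 0.08 / 17.5 = 0.004571
K = 4.64e-4 m/s × 86400 s/d = 40.09 m/d
q = Ki = 40.09 × 0.004571 = 0.1833 m/d
Average linear velocity = 0.1833 / 0.32 = 0.5727 m/d
t = L / v = 30.6 / 0.5727 = 53.43 d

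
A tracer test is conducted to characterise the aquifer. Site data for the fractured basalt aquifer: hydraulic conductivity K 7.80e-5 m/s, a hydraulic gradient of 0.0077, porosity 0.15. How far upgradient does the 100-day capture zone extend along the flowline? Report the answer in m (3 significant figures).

34.6 m

K = 7.80e-5 m/s × 86400 s/d = 6.739 m/d
Darcy flux q = K·i = 6.739 × 0.0077 = 0.05189 m/d
Seepage velocity v = q / n = 0.05189 / 0.15 = 0.3459 m/d
L = v × T = 0.3459 × 100 = 34.59 m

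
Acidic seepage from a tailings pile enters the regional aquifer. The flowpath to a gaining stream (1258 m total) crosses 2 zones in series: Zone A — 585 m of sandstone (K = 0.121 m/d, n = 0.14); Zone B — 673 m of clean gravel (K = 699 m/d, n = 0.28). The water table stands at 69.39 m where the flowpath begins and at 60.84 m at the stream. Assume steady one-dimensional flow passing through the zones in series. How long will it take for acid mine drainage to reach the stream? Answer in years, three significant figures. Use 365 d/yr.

419 years

Total head drop ΔH = 69.39 − 60.84 = 8.55 m
Steady 1-D flow in series ⇒ the Darcy flux q is identical in every zone and the zone head losses add (resistances L/K in series).
Σ(L/K) = 585/0.121 + 673/699 = 4835 + 0.9628 = 4836 d
q = ΔH / Σ(L/K) = 8.55 / 4836 = 0.001768 m/d (same in every zone)
Zone A: v = q/n = 0.001768/0.14 = 0.01263 m/d → t_A = 585/0.01263 = 46320 d
Zone B: v = q/n = 0.001768/0.28 = 0.006315 m/d → t_B = 673/0.006315 = 106600 d
Total t = 46320 + 106600 = 152900 d
   = 152900 / 365 = 419 yr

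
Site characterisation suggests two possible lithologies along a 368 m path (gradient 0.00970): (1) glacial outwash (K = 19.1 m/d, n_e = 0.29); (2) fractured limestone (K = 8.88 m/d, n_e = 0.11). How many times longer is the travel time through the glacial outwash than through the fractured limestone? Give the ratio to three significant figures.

Unit 1 (glacial outwash): v = 19.1×0.0097/0.29 = 0.6389 m/d, t = 368/0.6389 = 576.0 d
Unit 2 (fractured limestone): v = 8.88×0.0097/0.11 = 0.7831 m/d, t = 368/0.7831 = 470.0 d
t(glacial outwash) / t(fractured limestone) = 576.0/470.0 = 1.23

1.23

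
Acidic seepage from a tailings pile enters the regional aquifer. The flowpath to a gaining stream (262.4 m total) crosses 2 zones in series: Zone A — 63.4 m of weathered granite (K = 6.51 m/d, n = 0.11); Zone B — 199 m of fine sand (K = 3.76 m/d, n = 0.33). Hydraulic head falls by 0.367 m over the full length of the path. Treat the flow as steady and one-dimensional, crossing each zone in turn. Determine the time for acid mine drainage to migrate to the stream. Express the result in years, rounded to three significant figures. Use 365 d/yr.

34.0 years

Steady 1-D flow in series ⇒ the Darcy flux q is identical in every zone and the zone head losses add (resistances L/K in series).
Σ(L/K) = 63.4/6.51 + 199/3.76 = 9.739 + 52.93 = 62.66 d
q = ΔH / Σ(L/K) = 0.367 / 62.66 = 0.005857 m/d (same in every zone)
Zone A: v = q/n = 0.005857/0.11 = 0.05324 m/d → t_A = 63.4/0.05324 = 1191 d
Zone B: v = q/n = 0.005857/0.33 = 0.01775 m/d → t_B = 199/0.01775 = 11210 d
Total t = 1191 + 11210 = 12400 d
   = 12400 / 365 = 34.0 yr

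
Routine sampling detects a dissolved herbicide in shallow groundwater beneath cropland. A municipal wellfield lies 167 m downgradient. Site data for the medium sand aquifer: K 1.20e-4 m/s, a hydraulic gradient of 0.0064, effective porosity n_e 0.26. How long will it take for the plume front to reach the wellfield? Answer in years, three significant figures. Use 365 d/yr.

1.79 years

K = 1.20e-4 m/s × 86400 s/d = 10.37 m/d
q = Ki = 10.37 × 0.0064 = 0.06636 m/d
Seepage velocity v = q / n = 0.06636 / 0.26 = 0.2552 m/d
t = L / v = 167 / 0.2552 = 654.4 d
   = 654.4 / 365 = 1.79 yr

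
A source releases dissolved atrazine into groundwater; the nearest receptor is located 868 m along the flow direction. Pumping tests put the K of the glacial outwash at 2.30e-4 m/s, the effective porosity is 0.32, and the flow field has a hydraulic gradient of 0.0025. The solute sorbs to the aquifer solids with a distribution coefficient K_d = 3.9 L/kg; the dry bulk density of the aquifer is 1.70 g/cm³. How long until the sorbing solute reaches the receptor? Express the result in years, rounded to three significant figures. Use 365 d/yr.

K = 2.30e-4 m/s × 86400 s/d = 19.87 m/d
Darcy flux q = K·i = 19.87 × 0.0025 = 0.04968 m/d
v = Ki/n = 19.87·0.0025/0.32 = 0.1553 m/d
Retardation R = 1 + ρ_b·K_d/n = 1 + 1.70×3.9/0.32 = 21.72
Contaminant velocity v_c = v/R = 0.1553/21.72 = 0.007148 m/d
t = L/v_c = 868/0.007148 = 121400 d
   = 121400/365 = 333 yr

333 years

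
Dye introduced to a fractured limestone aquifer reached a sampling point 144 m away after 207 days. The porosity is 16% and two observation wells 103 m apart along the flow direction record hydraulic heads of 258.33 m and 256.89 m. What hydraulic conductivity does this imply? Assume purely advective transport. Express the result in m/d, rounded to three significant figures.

7.96 m/d

Hydraulic gradient i = (258.33 − 256.89) / 103 = 1.44 / 103 = 0.01398
v = L / t = 144 / 207 = 0.6957 m/d
K = v · n / i = 0.6957 × 0.16 / 0.01398 = 7.96 m/d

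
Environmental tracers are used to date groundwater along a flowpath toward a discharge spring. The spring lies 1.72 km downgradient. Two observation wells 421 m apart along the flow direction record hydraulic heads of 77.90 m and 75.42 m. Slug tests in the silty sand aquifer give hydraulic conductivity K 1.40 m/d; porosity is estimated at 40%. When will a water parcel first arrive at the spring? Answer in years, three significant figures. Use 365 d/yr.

Hydraulic gradient i = (77.90 − 75.42) / 421 = 2.48 / 421 = 0.005891
Darcy flux q = K·i = 1.40 × 0.005891 = 0.008247 m/d
Seepage velocity v = q / n = 0.008247 / 0.40 = 0.02062 m/d
L = 1.72 km = 1720 m
t = L / v = 1720 / 0.02062 = 83420 d
   = 83420 / 365 = 229 yr

229 years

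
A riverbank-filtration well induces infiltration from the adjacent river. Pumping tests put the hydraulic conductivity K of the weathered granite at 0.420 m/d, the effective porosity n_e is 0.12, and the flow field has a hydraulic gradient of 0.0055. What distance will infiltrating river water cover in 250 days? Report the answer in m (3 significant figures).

Darcy flux q = K·i = 0.420 × 0.0055 = 0.002310 m/d
v = Ki/n = 0.420·0.0055/0.12 = 0.01925 m/d
L = v × T = 0.01925 × 250 = 4.813 m

4.81 m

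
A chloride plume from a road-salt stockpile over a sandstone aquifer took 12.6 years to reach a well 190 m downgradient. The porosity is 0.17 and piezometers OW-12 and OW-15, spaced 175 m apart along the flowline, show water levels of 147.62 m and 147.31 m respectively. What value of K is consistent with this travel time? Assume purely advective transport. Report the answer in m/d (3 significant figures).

Hydraulic gradient i = (147.62 − 147.31) / 175 = 0.31 / 175 = 0.001771
t = 12.6 years = 4599 d
v = L / t = 190 / 4599 = 0.04131 m/d
K = v · n / i = 0.04131 × 0.17 / 0.001771 = 3.96 m/d

3.96 m/d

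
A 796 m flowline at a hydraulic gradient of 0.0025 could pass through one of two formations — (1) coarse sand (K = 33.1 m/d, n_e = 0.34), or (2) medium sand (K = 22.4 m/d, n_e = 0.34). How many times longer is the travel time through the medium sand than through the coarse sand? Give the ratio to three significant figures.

Unit 1 (coarse sand): v = 33.1×0.0025/0.34 = 0.2434 m/d, t = 796/0.2434 = 3271 d
Unit 2 (medium sand): v = 22.4×0.0025/0.34 = 0.1647 m/d, t = 796/0.1647 = 4833 d
t(medium sand) / t(coarse sand) = 4833/3271 = 1.48

1.48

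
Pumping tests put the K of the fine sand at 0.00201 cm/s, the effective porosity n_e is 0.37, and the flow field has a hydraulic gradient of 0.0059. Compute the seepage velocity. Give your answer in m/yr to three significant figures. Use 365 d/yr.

10.1 m/yr

K = 0.00201 cm/s × 864 = 1.737 m/d
Darcy flux q = K·i = 1.737 × 0.0059 = 0.01025 m/d
v_s = q/n_e = 0.01025/0.37 = 0.02769 m/d
   = 0.02769 × 365 = 10.1 m/yr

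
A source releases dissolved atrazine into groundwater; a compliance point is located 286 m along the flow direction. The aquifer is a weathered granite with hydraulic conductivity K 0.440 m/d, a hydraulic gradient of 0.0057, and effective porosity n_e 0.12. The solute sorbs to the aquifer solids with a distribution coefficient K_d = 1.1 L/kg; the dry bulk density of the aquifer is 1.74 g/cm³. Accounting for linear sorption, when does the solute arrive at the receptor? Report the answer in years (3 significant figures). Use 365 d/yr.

635 years

Specific discharge q = 0.440 × 0.0057 = 0.002508 m/d
v = Ki/n = 0.440·0.0057/0.12 = 0.02090 m/d
Retardation R = 1 + ρ_b·K_d/n = 1 + 1.74×1.1/0.12 = 16.95
Contaminant velocity v_c = v/R = 0.02090/16.95 = 0.001233 m/d
t = L/v_c = 286/0.001233 = 231900 d
   = 231900/365 = 635 yr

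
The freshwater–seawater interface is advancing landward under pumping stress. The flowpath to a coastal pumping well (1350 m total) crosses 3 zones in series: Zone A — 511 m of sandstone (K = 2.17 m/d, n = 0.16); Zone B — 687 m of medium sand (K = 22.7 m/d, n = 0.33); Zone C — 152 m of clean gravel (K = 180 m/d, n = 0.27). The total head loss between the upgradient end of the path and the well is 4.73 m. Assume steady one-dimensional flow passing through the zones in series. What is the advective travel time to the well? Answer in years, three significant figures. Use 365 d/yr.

54.0 years

Steady 1-D flow in series ⇒ the Darcy flux q is identical in every zone and the zone head losses add (resistances L/K in series).
Σ(L/K) = 511/2.17 + 687/22.7 + 152/180 = 235.5 + 30.26 + 0.8444 = 266.6 d
q = ΔH / Σ(L/K) = 4.73 / 266.6 = 0.01774 m/d (same in every zone)
Zone A: v = q/n = 0.01774/0.16 = 0.1109 m/d → t_A = 511/0.1109 = 4608 d
Zone B: v = q/n = 0.01774/0.33 = 0.05376 m/d → t_B = 687/0.05376 = 12780 d
Zone C: v = q/n = 0.01774/0.27 = 0.06571 m/d → t_C = 152/0.06571 = 2313 d
Total t = 4608 + 12780 + 2313 = 19700 d
   = 19700 / 365 = 54.0 yr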